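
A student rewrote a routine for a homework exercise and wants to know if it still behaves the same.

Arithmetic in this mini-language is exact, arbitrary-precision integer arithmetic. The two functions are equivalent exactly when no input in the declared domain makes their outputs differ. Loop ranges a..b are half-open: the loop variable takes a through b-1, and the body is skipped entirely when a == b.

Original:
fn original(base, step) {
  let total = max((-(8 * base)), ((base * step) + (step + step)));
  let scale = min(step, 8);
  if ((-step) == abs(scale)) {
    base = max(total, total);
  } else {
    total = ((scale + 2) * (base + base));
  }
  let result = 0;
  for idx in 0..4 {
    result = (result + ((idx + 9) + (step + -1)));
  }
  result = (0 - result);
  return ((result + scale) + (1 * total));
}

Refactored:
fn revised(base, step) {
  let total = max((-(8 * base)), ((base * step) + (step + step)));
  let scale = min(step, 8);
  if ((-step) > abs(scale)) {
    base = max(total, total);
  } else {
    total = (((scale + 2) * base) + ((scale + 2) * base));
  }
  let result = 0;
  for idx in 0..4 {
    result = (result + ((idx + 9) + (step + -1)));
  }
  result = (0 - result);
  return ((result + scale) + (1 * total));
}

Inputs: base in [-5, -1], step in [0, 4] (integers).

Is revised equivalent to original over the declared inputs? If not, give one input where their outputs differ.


These are not equivalent — on base=-5, step=0 the outputs split (2 vs -58).
original: total becomes 40; next scale becomes 0; next ((-step) == abs(scale)) evaluates to true; next base becomes 40; next result becomes 0; next at idx=0:; next result becomes 8; next at idx=1:; next result becomes 17; next at idx=2:; next result becomes 27; next at idx=3:; next result becomes 38; next result becomes -38; next final value 2
revised: total becomes 40; next scale becomes 0; next ((-step) > abs(scale)) evaluates to false; next total becomes -20; next result becomes 0; next at idx=0:; next result becomes 8; next at idx=1:; next result becomes 17; next at idx=2:; next result becomes 27; next at idx=3:; next result becomes 38; next result becomes -38; next final value -58
verdict: not equivalent; witness: base=-5, step=0


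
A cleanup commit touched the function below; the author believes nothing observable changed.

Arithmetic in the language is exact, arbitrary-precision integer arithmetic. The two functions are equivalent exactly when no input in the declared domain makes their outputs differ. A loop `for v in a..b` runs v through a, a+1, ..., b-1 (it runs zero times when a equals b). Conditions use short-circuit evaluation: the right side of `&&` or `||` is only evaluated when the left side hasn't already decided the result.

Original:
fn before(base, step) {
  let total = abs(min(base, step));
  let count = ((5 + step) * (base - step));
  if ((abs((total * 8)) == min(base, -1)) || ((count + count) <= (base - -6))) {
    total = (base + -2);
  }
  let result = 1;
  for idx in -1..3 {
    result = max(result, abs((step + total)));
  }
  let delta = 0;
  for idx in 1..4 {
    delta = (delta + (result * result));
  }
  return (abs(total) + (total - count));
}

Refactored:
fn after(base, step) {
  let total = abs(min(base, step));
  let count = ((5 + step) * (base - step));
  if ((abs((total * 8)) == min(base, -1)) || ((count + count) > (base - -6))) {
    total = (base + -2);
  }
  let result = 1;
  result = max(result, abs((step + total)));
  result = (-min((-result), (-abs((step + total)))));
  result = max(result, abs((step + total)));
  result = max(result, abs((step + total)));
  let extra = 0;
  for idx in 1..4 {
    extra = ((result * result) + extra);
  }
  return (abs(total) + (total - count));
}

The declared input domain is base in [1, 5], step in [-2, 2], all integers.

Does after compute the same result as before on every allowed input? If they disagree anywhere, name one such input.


Take base=1, step=-2.
before: total=2, then count=9, then ((abs((total * 8)) == min(base, -1)) || ((count + count) <= (base - -6))) is false, then result=1, then (idx=-1), then result=1, then (idx=0), then result=1, then (idx=1), then result=1, then (idx=2), then result=1, then delta=0, then (idx=1), then delta=1, then (idx=2), then delta=2, then (idx=3), then delta=3, then returns -5
after: total=2, then count=9, then ((abs((total * 8)) == min(base, -1)) || ((count + count) > (base - -6))) is true, then total=-1, then result=1, then result=3, then result=3, then result=3, then result=3, then extra=0, then (idx=1), then extra=9, then (idx=2), then extra=18, then (idx=3), then extra=27, then returns -9
-5 != -9, so the rewrite changes behavior.
verdict: not equivalent; witness: base=1, step=-2


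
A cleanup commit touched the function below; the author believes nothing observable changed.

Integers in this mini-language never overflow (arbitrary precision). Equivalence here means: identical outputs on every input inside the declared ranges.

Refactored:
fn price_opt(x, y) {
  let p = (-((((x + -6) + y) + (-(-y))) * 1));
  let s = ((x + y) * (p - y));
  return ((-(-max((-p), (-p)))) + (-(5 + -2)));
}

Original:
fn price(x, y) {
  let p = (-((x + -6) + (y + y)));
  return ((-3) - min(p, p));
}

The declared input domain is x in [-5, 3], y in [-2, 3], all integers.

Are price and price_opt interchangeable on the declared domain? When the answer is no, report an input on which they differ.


Side by side, the visible changes include: statement counts differ; and constant usage differs; and min/max/abs usage differs; and arithmetic usage differs; and local variable names differ.
Spot check at x=-3, y=2 — price: p = 5; return -8. price_opt: p = 5; s = -3; return -8. Both give -8.
Checked all 54 inputs in the declared domain: the outputs agree on every one.
verdict: equivalent


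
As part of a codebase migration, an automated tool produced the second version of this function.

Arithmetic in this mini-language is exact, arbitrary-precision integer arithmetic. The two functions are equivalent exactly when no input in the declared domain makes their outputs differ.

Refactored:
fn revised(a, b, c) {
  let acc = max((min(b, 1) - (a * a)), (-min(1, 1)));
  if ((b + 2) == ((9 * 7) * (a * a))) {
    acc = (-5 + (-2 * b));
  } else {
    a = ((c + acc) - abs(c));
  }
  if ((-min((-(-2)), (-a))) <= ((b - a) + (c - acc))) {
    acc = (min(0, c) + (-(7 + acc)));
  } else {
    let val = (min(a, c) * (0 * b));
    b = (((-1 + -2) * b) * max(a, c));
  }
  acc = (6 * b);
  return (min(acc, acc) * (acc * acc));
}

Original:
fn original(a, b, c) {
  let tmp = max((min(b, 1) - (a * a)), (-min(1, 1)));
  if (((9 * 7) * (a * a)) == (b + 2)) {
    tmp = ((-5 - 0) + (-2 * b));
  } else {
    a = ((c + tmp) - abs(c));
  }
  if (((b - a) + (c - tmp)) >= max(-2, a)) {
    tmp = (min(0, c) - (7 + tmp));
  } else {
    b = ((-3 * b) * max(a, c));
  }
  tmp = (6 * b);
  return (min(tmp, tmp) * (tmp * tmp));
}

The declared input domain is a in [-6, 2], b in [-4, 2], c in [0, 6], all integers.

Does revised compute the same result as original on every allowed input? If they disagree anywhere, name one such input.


The two versions differ — the changes include constant usage differs, plus comparison usage differs, plus min/max/abs usage differs, plus arithmetic usage differs, plus local variable names differ, plus statement counts differ.
One worked example (a=-6, b=-1, c=6) — original: tmp=-1, then (((9 * 7) * (a * a)) == (b + 2)) is false, then a=-1, then (((b - a) + (c - tmp)) >= max(-2, a)) is true, then tmp=-6, then tmp=-6, then returns -216; revised: acc=-1, then ((b + 2) == ((9 * 7) * (a * a))) is false, then a=-1, then ((-min((-(-2)), (-a))) <= ((b - a) + (c - acc))) is true, then acc=-6, then acc=-6, then returns -216; agreement on -216.
Across all 441 domain points the two functions coincide.
verdict: equivalent


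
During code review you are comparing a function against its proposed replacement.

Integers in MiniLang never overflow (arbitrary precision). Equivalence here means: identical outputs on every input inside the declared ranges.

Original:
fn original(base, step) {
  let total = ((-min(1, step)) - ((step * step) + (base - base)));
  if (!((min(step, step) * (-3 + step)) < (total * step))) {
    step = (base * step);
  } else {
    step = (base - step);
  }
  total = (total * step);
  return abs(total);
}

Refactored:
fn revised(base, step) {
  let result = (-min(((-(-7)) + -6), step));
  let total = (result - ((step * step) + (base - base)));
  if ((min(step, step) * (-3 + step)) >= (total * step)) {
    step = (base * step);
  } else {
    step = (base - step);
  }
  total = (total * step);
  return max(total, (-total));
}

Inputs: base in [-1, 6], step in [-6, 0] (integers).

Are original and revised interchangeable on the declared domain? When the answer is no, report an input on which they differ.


Reading the diff, among the changes: statement counts differ, plus arithmetic usage differs, plus comparison usage differs, plus boolean connective usage differs, plus min/max/abs usage differs, plus local variable names differ, plus constant usage differs.
Tracing base=0, step=-4: original: total becomes -12; next (!((min(step, step) * (-3 + step)) < (total * step))) evaluates to false; next step becomes 4; next total becomes -48; next final value 48 | revised: result becomes 4; next total becomes -12; next ((min(step, step) * (-3 + step)) >= (total * step)) evaluates to false; next step becomes 4; next total becomes -48; next final value 48 — matching result 48.
An exhaustive pass over the 56 declared inputs shows identical outputs.
verdict: equivalent


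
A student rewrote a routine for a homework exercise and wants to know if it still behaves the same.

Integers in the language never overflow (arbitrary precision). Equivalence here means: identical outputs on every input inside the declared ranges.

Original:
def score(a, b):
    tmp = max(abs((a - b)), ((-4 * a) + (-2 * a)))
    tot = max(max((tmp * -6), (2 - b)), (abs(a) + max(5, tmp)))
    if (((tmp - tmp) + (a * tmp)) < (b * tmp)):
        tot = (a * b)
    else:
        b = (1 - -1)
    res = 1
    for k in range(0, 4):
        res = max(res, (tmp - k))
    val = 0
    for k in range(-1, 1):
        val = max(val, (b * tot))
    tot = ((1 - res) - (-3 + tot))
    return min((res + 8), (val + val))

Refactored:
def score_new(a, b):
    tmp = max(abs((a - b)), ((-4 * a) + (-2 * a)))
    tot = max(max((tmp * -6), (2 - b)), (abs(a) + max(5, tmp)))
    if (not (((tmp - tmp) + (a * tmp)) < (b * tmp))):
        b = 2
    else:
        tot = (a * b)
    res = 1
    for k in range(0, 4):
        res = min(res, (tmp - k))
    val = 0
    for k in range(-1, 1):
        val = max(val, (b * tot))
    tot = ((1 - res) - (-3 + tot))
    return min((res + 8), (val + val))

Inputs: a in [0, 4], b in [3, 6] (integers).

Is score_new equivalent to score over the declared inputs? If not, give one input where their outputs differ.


The rewrite breaks on a=1, b=3, where the results are 10 and 7.
score: tmp := 2 | tot := 6 | (((tmp - tmp) + (a * tmp)) < (b * tmp)): true | tot := 3 | res := 1 | iter k=0: | res := 2 | iter k=1: | res := 2 | iter k=2: | res := 2 | iter k=3: | res := 2 | val := 0 | iter k=-1: | val := 9 | iter k=0: | val := 9 | tot := -1 | result 10
score_new: tmp := 2 | tot := 6 | (not (((tmp - tmp) + (a * tmp)) < (b * tmp))): false | tot := 3 | res := 1 | iter k=0: | res := 1 | iter k=1: | res := 1 | iter k=2: | res := 0 | iter k=3: | res := -1 | val := 0 | iter k=-1: | val := 9 | iter k=0: | val := 9 | tot := 2 | result 7
verdict: not equivalent; witness: a=1, b=3


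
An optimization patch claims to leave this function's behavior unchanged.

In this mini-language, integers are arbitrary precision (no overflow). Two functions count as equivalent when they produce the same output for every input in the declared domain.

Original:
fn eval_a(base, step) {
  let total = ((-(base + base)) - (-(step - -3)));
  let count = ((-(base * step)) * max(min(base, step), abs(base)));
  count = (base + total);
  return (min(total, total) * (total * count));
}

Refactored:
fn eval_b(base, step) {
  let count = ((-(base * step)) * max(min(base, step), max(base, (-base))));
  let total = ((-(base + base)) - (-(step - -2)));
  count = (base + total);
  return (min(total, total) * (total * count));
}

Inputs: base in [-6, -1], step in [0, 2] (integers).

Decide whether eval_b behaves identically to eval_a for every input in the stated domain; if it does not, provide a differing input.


Consider the input base=-6, step=0.
eval_a: total := 15 | count := 0 | count := 9 | result 2025
eval_b: count := 0 | total := 14 | count := 8 | result 1568
2025 != 1568, so the rewrite changes behavior.
verdict: not equivalent; witness: base=-6, step=0


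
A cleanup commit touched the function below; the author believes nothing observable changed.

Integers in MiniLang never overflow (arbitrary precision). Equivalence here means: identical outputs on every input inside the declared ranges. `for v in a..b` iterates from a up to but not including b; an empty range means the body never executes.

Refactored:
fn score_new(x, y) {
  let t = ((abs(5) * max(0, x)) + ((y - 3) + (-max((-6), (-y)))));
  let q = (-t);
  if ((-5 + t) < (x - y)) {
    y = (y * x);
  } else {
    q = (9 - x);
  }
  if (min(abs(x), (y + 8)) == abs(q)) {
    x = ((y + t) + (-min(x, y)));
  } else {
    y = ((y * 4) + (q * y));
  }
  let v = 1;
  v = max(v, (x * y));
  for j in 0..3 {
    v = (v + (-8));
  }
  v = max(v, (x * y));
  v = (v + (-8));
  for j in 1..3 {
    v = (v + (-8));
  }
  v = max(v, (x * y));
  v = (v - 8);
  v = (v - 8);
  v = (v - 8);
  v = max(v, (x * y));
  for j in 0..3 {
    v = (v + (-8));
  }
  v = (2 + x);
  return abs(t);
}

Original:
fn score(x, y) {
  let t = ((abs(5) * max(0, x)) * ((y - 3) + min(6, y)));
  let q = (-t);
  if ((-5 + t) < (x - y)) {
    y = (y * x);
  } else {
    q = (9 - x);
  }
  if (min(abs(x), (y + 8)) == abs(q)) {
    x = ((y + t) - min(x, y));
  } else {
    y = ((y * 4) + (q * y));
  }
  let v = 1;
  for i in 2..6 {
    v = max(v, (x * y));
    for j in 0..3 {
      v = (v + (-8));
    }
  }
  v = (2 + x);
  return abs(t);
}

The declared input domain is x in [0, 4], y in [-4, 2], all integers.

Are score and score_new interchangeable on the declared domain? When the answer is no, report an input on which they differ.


Evaluate both at x=0, y=-4.
score: t becomes 0; next q becomes 0; next ((-5 + t) < (x - y)) evaluates to true; next y becomes 0; next (min(abs(x), (y + 8)) == abs(q)) evaluates to true; next x becomes 0; next v becomes 1; next at i=2:; next v becomes 1; next at j=0:; next v becomes -7; next at j=1:; next v becomes -15; next at j=2:; next v becomes -23; next at i=3:; next v becomes 0; next at j=0:; next v becomes -8; next at j=1:; next v becomes -16; next at j=2:; next v becomes -24; next at i=4:; next v becomes 0; next at j=0:; next v becomes -8; next at j=1:; next v becomes -16; next at j=2:; next v becomes -24; next at i=5:; next v becomes 0; next at j=0:; next v becomes -8; next at j=1:; next v becomes -16; next at j=2:; next v becomes -24; next v becomes 2; next final value 0
score_new: t becomes -11; next q becomes 11; next ((-5 + t) < (x - y)) evaluates to true; next y becomes 0; next (min(abs(x), (y + 8)) == abs(q)) evaluates to false; next y becomes 0; next v becomes 1; next v becomes 1; next at j=0:; next v becomes -7; next at j=1:; next v becomes -15; next at j=2:; next v becomes -23; next v becomes 0; next v becomes -8; next at j=1:; next v becomes -16; next at j=2:; next v becomes -24; next v becomes 0; next v becomes -8; next v becomes -16; next v becomes -24; next v becomes 0; next at j=0:; next v becomes -8; next at j=1:; next v becomes -16; next at j=2:; next v becomes -24; next v becomes 2; next final value 11
0 and 11 differ, so these are not the same function on this domain.
verdict: not equivalent; witness: x=0, y=-4


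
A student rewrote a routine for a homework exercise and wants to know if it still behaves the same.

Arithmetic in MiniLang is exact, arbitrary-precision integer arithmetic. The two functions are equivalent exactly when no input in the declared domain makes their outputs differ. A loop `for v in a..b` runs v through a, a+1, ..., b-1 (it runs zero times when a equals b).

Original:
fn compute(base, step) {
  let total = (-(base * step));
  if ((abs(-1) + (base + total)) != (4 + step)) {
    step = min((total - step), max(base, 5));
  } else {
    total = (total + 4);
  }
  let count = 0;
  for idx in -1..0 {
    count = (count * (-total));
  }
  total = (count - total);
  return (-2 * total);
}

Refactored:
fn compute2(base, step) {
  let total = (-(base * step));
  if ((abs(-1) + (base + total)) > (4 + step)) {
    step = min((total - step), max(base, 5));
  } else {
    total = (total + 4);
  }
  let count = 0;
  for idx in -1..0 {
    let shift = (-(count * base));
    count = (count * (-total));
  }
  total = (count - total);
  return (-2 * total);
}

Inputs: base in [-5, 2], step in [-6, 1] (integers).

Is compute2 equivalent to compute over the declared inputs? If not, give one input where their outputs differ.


These are not equivalent — on base=-5, step=-6 the outputs split (-60 vs -52).
compute: total = -30; ((abs(-1) + (base + total)) != (4 + step)) -> true; step = -24; count = 0; [idx=-1]; count = 0; total = 30; return -60
compute2: total = -30; ((abs(-1) + (base + total)) > (4 + step)) -> false; total = -26; count = 0; [idx=-1]; shift = 0; count = 0; total = 26; return -52
verdict: not equivalent; witness: base=-5, step=-6


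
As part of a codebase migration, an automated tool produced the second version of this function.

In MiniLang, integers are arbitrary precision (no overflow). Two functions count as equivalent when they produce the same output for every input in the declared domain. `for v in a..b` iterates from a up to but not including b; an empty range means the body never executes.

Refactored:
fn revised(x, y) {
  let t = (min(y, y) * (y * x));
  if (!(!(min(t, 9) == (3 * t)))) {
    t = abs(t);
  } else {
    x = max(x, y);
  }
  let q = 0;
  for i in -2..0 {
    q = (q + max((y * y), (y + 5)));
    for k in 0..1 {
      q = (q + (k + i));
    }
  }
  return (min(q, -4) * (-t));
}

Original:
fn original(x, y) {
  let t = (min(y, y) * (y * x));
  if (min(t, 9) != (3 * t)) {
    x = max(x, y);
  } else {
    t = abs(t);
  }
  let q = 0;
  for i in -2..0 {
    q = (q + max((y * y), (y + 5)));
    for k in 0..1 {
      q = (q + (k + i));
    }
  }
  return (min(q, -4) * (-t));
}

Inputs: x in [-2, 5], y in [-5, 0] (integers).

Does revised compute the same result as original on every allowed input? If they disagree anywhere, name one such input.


Side by side, the visible changes include: comparison usage differs; and boolean connective usage differs.
As a probe, take x=3, y=-3: original runs t := 27 | (min(t, 9) != (3 * t)): true | x := 3 | q := 0 | iter i=-2: | q := 9 | iter k=0: | q := 7 | iter i=-1: | q := 16 | iter k=0: | q := 15 | result 108; revised runs t := 27 | (!(!(min(t, 9) == (3 * t)))): false | x := 3 | q := 0 | iter i=-2: | q := 9 | iter k=0: | q := 7 | iter i=-1: | q := 16 | iter k=0: | q := 15 | result 108; both end at 108.
Across all 48 domain points the two functions coincide.
verdict: equivalent


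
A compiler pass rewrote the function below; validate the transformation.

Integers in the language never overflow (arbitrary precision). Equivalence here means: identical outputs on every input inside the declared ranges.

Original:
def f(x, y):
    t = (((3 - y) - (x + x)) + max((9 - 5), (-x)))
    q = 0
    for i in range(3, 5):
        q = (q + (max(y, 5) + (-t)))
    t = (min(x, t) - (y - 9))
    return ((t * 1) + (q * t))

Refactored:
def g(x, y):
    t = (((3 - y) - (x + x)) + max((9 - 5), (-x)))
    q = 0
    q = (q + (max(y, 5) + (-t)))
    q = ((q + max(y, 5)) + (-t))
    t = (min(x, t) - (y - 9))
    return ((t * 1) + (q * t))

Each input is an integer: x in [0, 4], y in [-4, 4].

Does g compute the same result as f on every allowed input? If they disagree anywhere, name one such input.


Reading the diff, among the changes: min/max/abs usage differs; constant usage differs; arithmetic usage differs; local variable names differ; loop structure differs.
As a probe, take x=4, y=2: f runs t = -3; q = 0; [i=3]; q = 8; [i=4]; q = 16; t = 4; return 68; g runs t = -3; q = 0; q = 8; q = 16; t = 4; return 68; both end at 68.
An exhaustive pass over the 45 declared inputs shows identical outputs.
verdict: equivalent


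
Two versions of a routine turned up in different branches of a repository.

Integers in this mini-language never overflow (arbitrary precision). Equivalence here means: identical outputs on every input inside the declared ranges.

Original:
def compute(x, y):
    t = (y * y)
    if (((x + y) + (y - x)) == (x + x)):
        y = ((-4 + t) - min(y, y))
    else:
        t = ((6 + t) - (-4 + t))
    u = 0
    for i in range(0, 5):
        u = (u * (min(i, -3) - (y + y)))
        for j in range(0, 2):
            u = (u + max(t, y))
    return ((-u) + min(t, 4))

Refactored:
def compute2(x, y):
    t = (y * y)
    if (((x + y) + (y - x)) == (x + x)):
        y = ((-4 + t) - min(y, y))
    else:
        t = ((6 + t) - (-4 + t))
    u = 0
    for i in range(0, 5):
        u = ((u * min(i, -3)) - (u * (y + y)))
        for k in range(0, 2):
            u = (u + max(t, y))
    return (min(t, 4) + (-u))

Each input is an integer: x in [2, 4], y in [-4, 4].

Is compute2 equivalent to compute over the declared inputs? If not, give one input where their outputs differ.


The two are interchangeable: local variable names differ; and arithmetic usage differs, and every declared input agrees.
One worked example (x=4, y=-1) — compute: t=1, then (((x + y) + (y - x)) == (x + x)) is false, then t=10, then u=0, then (i=0), then u=0, then (j=0), then u=10, then (j=1), then u=20, then (i=1), then u=-20, then (j=0), then u=-10, then (j=1), then u=0, then (i=2), then u=0, then (j=0), then u=10, then (j=1), then u=20, then (i=3), then u=-20, then (j=0), then u=-10, then (j=1), then u=0, then (i=4), then u=0, then (j=0), then u=10, then (j=1), then u=20, then returns -16; compute2: t=1, then (((x + y) + (y - x)) == (x + x)) is false, then t=10, then u=0, then (i=0), then u=0, then (k=0), then u=10, then (k=1), then u=20, then (i=1), then u=-20, then (k=0), then u=-10, then (k=1), then u=0, then (i=2), then u=0, then (k=0), then u=10, then (k=1), then u=20, then (i=3), then u=-20, then (k=0), then u=-10, then (k=1), then u=0, then (i=4), then u=0, then (k=0), then u=10, then (k=1), then u=20, then returns -16; agreement on -16.
Sweeping the whole domain (27 inputs) finds no disagreement.
verdict: equivalent


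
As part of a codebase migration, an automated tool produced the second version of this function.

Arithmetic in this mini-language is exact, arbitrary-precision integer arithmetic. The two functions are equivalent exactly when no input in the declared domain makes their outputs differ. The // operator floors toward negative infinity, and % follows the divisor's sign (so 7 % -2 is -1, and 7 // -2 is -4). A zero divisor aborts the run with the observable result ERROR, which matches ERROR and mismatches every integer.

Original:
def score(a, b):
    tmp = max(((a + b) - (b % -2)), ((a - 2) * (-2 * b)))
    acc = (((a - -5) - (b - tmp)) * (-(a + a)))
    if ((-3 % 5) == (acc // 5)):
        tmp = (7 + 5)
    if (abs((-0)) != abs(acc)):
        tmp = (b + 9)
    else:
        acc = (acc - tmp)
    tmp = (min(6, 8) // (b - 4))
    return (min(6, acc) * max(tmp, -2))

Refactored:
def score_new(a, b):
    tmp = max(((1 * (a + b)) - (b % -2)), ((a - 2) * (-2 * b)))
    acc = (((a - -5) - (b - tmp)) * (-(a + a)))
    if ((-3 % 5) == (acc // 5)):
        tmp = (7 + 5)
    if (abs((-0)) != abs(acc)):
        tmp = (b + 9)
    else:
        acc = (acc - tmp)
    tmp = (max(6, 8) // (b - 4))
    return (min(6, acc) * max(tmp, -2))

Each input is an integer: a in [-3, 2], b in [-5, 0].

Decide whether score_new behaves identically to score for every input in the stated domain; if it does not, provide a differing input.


Not equivalent: a=-3, b=-3 separates them (-5 vs -10).
score: tmp becomes -5; next acc becomes 0; next ((-3 % 5) == (acc // 5)) evaluates to false; next (abs((-0)) != abs(acc)) evaluates to false; next acc becomes 5; next tmp becomes -1; next final value -5
score_new: tmp becomes -5; next acc becomes 0; next ((-3 % 5) == (acc // 5)) evaluates to false; next (abs((-0)) != abs(acc)) evaluates to false; next acc becomes 5; next tmp becomes -2; next final value -10
verdict: not equivalent; witness: a=-3, b=-3


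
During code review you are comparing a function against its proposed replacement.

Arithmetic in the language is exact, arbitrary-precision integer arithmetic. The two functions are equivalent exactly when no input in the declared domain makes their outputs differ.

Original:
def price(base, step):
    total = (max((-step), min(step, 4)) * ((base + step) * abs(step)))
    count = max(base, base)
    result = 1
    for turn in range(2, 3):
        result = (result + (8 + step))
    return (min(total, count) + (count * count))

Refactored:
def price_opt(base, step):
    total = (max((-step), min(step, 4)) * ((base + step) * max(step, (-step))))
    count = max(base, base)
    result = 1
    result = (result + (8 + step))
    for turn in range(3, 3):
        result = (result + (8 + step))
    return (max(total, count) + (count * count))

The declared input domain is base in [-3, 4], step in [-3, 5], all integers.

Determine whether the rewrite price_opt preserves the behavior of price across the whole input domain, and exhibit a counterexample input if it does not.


Input base=-3, step=-3: -45 from price versus 6 from price_opt.
verdict: not equivalent; witness: base=-3, step=-3


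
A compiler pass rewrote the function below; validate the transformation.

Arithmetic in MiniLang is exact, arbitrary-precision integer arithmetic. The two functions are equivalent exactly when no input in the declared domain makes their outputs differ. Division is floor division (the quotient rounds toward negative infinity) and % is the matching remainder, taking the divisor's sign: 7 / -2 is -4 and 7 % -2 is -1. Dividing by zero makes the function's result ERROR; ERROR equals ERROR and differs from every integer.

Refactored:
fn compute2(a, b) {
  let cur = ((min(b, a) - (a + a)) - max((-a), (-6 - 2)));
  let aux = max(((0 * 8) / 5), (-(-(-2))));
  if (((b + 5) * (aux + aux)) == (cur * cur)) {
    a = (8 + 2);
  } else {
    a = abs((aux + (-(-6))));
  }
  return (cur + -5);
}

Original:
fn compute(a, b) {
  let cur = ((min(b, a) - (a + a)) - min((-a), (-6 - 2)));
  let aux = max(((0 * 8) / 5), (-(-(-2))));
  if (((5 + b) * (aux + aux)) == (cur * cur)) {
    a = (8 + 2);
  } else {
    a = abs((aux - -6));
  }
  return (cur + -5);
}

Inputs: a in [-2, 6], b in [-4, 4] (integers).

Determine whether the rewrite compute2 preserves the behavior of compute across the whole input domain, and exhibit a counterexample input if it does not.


Not equivalent: a=-2, b=-4 separates them (3 vs -7).
compute: cur := 8 | aux := 0 | (((5 + b) * (aux + aux)) == (cur * cur)): false | a := 6 | result 3
compute2: cur := -2 | aux := 0 | (((b + 5) * (aux + aux)) == (cur * cur)): false | a := 6 | result -7
verdict: not equivalent; witness: a=-2, b=-4


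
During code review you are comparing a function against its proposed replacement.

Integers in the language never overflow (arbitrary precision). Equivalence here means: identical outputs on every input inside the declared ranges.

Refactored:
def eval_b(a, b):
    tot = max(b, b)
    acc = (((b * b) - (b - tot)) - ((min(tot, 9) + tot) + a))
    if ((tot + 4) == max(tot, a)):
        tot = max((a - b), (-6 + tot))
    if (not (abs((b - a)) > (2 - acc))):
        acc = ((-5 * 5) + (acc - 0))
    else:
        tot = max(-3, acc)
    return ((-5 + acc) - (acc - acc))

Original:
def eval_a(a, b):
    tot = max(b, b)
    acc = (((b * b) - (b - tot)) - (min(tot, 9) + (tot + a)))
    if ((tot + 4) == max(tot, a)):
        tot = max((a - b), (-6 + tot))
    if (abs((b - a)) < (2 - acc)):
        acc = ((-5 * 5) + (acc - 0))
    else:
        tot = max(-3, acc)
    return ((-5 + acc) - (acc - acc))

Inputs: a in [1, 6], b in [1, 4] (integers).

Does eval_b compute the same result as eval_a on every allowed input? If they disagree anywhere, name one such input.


a=2, b=3 yields -4 from eval_a but -29 from eval_b.
verdict: not equivalent; witness: a=2, b=3


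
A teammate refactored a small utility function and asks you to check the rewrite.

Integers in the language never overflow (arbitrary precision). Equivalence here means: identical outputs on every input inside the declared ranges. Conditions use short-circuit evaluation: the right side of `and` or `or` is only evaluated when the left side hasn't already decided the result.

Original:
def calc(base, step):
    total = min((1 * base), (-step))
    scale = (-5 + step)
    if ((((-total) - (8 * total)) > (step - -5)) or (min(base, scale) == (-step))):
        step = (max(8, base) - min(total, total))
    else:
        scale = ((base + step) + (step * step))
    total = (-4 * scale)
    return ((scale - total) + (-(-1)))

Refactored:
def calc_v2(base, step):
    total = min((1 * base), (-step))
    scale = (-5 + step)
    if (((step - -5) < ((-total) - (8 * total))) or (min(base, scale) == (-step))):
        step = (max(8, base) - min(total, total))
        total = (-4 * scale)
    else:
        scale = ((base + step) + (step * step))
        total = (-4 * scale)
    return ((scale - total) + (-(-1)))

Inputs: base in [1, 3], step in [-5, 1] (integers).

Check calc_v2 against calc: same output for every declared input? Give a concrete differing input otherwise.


Behavior is preserved: although comparison usage differs; and arithmetic usage differs; and statement counts differ; and constant usage differs, the outputs never diverge.
One worked example (base=3, step=-5) — calc: total becomes 3; next scale becomes -10; next ((((-total) - (8 * total)) > (step - -5)) or (min(base, scale) == (-step))) evaluates to false; next scale becomes 23; next total becomes -92; next final value 116; calc_v2: total becomes 3; next scale becomes -10; next (((step - -5) < ((-total) - (8 * total))) or (min(base, scale) == (-step))) evaluates to false; next scale becomes 23; next total becomes -92; next final value 116; agreement on 116.
An exhaustive pass over the 21 declared inputs shows identical outputs.
verdict: equivalent


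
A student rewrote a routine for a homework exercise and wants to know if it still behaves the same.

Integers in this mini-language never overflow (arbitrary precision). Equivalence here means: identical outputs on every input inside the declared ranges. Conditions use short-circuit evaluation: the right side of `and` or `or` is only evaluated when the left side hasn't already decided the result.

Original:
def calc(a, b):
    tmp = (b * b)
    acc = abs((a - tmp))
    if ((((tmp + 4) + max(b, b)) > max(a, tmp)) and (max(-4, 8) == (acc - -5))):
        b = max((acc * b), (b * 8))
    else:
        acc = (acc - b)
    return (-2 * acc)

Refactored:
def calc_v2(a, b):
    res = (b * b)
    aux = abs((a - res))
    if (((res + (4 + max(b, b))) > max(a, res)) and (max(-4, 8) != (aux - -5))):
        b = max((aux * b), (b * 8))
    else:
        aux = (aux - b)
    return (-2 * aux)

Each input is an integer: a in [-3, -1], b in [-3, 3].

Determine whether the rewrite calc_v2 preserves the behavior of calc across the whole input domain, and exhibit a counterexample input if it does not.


Not equivalent: a=-3, b=-3 separates them (-30 vs -24).
calc: tmp becomes 9; next acc becomes 12; next ((((tmp + 4) + max(b, b)) > max(a, tmp)) and (max(-4, 8) == (acc - -5))) evaluates to false; next acc becomes 15; next final value -30
calc_v2: res becomes 9; next aux becomes 12; next (((res + (4 + max(b, b))) > max(a, res)) and (max(-4, 8) != (aux - -5))) evaluates to true; next b becomes -24; next final value -24
verdict: not equivalent; witness: a=-3, b=-3


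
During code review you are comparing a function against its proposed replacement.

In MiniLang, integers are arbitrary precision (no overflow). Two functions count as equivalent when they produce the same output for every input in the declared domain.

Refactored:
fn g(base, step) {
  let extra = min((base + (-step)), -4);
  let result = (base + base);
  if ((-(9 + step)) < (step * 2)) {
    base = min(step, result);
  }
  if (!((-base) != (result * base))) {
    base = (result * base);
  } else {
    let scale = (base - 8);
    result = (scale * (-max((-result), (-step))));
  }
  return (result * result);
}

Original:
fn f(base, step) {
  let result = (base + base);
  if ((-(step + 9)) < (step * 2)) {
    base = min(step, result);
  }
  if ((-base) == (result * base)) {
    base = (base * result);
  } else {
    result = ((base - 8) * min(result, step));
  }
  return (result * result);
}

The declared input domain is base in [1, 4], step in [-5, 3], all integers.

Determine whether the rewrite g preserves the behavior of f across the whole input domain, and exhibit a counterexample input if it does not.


Equivalent. The suspicious-looking change has no observable effect anywhere in the declared ranges.
Sweeping the whole domain (36 inputs) finds no disagreement.
As a probe, take base=3, step=-4: f runs result := 6 | ((-(step + 9)) < (step * 2)): false | ((-base) == (result * base)): false | result := 20 | result 400; g runs extra := -4 | result := 6 | ((-(9 + step)) < (step * 2)): false | (!((-base) != (result * base))): false | scale := -5 | result := 20 | result 400; both end at 400.
verdict: equivalent


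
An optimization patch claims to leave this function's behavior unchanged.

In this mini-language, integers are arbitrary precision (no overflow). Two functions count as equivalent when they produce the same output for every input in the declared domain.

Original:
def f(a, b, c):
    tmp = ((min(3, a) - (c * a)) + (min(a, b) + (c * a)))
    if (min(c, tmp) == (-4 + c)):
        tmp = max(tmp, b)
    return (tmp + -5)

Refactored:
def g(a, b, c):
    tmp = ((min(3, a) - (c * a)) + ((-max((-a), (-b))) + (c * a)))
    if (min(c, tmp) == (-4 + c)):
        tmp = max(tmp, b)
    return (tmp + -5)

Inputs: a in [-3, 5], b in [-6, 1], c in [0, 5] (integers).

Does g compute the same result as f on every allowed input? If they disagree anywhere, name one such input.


The two versions differ — the changes include min/max/abs usage differs.
As a probe, take a=5, b=-5, c=3: f runs tmp=-2, then (min(c, tmp) == (-4 + c)) is false, then returns -7; g runs tmp=-2, then (min(c, tmp) == (-4 + c)) is false, then returns -7; both end at -7.
Across all 432 domain points the two functions coincide.
verdict: equivalent


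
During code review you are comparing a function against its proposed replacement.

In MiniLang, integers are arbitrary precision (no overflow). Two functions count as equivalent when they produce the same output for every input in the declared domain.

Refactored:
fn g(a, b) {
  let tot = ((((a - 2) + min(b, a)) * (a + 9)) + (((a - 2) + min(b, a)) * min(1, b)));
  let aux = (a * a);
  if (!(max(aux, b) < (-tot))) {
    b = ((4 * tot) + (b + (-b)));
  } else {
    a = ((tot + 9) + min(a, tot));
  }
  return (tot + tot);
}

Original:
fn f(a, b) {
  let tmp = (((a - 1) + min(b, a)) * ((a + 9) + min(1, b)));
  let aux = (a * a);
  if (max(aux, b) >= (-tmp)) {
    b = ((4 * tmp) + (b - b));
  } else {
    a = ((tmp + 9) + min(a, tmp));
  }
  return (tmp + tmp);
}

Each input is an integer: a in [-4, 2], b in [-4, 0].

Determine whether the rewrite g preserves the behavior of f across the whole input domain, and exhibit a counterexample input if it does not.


There is a counterexample at a=-4, b=-4: -18 on one side, -20 on the other.
f: tmp=-9, then aux=16, then (max(aux, b) >= (-tmp)) is true, then b=-36, then returns -18
g: tot=-10, then aux=16, then (!(max(aux, b) < (-tot))) is true, then b=-40, then returns -20
verdict: not equivalent; witness: a=-4, b=-4


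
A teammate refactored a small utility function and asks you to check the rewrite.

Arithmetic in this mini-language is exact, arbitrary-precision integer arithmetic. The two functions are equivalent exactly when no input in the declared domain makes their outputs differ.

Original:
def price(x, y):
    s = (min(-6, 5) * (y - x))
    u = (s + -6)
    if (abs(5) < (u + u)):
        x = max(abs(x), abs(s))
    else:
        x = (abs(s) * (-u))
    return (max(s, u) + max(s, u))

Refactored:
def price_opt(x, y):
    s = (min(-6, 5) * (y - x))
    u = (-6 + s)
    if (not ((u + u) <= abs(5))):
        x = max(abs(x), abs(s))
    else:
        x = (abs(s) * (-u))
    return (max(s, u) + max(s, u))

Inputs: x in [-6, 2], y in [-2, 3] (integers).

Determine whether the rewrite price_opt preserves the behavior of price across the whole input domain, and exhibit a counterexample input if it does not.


Reading the diff, among the changes: boolean connective usage differs; also comparison usage differs.
Spot check at x=2, y=0 — price: s=12, then u=6, then (abs(5) < (u + u)) is true, then x=12, then returns 24. price_opt: s=12, then u=6, then (not ((u + u) <= abs(5))) is true, then x=12, then returns 24. Both give 24.
Every one of the 54 inputs gives matching results.
verdict: equivalent


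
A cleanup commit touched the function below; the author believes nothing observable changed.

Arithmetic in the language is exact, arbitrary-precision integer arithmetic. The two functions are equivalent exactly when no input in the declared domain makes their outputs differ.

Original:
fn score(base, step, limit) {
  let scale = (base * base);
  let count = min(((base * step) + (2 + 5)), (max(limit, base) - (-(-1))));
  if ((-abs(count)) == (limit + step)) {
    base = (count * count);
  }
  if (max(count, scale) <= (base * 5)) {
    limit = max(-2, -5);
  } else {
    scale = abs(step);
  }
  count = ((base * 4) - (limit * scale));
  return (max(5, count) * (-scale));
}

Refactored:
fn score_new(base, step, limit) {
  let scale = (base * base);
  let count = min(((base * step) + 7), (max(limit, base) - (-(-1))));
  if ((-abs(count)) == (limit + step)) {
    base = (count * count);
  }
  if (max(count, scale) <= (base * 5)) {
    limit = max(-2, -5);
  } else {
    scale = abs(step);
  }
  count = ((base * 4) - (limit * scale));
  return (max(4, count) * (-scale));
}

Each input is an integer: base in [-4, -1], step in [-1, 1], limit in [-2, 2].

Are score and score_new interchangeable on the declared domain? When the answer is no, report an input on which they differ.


On input base=-4, step=-1, limit=0, score returns -5 while score_new returns -4.
verdict: not equivalent; witness: base=-4, step=-1, limit=0


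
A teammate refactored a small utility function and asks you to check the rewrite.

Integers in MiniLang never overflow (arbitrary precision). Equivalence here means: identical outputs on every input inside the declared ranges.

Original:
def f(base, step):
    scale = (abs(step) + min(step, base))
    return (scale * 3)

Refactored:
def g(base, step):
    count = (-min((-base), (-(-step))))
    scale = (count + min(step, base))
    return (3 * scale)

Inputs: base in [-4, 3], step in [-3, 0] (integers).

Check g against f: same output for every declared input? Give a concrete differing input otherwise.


The rewrite breaks on base=1, step=0, where the results are 0 and 3.
f: scale := 0 | result 0
g: count := 1 | scale := 1 | result 3
verdict: not equivalent; witness: base=1, step=0


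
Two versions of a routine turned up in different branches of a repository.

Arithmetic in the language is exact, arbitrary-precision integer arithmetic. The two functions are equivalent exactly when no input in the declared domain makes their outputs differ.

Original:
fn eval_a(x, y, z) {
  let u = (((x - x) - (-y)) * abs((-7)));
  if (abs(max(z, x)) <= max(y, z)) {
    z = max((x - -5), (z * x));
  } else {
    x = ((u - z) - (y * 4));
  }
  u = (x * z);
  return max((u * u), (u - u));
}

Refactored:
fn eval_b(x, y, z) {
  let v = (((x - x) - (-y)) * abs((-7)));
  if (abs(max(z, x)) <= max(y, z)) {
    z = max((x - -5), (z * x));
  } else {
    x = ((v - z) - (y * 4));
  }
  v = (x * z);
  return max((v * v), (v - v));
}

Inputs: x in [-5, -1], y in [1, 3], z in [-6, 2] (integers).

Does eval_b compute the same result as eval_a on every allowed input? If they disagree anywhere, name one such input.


Differences: local variable names differ — yet all 135 inputs agree.
verdict: equivalent
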